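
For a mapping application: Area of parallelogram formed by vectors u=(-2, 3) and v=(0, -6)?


|u x v| = |(-2)*(-6) - 3*0|
= |12 - 0| = 12

12


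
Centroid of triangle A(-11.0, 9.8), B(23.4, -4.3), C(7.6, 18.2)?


Centroid = ((x_A+x_B+x_C)/3, (y_A+y_B+y_C)/3)
= (((-11)+23.4+7.6)/3, (9.8+(-4.3)+18.2)/3)
= (6.6667, 7.9)

(6.6667, 7.9)


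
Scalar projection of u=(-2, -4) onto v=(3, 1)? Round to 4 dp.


u.v = -10, |v| = sqrt(10) = 3.1623
Scalar projection = u.v / |v| = -10 / sqrt(10) = -3.1623

-3.1623


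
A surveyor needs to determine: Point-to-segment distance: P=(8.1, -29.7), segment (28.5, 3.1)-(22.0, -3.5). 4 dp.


Project P onto AB: t = 1 (clamped to [0,1])
Closest point on segment: (22, -3.5)
Distance: 29.6589

29.6589


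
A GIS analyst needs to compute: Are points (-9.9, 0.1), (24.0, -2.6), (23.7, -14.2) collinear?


Cross product: (24-(-9.9))*((-14.2)-0.1) - ((-2.6)-0.1)*(23.7-(-9.9))
= -394.05

No, not collinear


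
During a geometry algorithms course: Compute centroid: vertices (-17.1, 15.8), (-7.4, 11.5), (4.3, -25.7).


Centroid = ((x_A+x_B+x_C)/3, (y_A+y_B+y_C)/3)
= (((-17.1)+(-7.4)+4.3)/3, (15.8+11.5+(-25.7))/3)
= (-6.7333, 0.5333)

(-6.7333, 0.5333)


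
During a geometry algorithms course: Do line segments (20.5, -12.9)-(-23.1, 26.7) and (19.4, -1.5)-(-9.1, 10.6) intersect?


Cross products: d1=311.59, d2=-289.45, d3=-453.48, d4=147.56
d1*d2 < 0 and d3*d4 < 0? yes

Yes, they intersect


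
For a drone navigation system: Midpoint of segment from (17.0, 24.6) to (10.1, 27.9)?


M = ((17+10.1)/2, (24.6+27.9)/2)
= (13.55, 26.25)

(13.55, 26.25)


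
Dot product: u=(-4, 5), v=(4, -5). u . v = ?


u . v = u_x*v_x + u_y*v_y = (-4)*4 + 5*(-5)
= (-16) + (-25) = -41

-41


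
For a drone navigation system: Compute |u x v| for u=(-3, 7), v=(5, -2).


|u x v| = |(-3)*(-2) - 7*5|
= |6 - 35| = 29

29


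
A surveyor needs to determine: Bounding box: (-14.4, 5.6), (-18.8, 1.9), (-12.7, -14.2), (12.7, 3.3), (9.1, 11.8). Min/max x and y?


x range: [-18.8, 12.7]
y range: [-14.2, 11.8]
Bounding box: (-18.8,-14.2) to (12.7,11.8)

(-18.8,-14.2) to (12.7,11.8)


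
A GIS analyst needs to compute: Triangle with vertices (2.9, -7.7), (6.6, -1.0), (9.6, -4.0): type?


Side lengths squared: AB^2=58.58, BC^2=18, CA^2=58.58
Sorted: [18, 58.58, 58.58]
By sides: Isosceles, By angles: Acute

Isosceles, Acute


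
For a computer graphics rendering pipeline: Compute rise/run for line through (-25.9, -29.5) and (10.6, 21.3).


slope = (y2-y1)/(x2-x1) = (21.3-(-29.5))/(10.6-(-25.9)) = 50.8/36.5 = 1.3918

1.3918


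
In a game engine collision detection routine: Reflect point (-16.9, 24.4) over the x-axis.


Reflection over x-axis: (x,y) -> (x,-y)
(-16.9, 24.4) -> (-16.9, -24.4)

(-16.9, -24.4)


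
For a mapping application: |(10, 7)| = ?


|u| = sqrt(10^2 + 7^2) = sqrt(149) = 12.2066

12.2066


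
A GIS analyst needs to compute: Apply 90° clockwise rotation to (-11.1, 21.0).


90° CW: (x,y) -> (y, -x)
(-11.1,21) -> (21, 11.1)

(21, 11.1)


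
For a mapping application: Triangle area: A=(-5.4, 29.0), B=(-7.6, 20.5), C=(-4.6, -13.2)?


Area = |x_A(y_B-y_C) + x_B(y_C-y_A) + x_C(y_A-y_B)|/2
= |(-181.98) + 320.72 + (-39.1)|/2
= 99.64/2 = 49.82

49.82


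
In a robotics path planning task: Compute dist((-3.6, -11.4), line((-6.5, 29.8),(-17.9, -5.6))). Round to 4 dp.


|cross product| = 572.34
|line direction| = sqrt(1383.12) = 37.1903
Distance = 572.34/sqrt(1383.12) = 15.3895

15.3895


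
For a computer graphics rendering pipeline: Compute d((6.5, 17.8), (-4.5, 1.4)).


dx=-11, dy=-16.4
d^2 = (-11)^2 + (-16.4)^2 = 389.96
d = sqrt(389.96) = 19.7474

19.7474


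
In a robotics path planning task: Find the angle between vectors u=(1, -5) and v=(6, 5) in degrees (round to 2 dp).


u.v = -19, |u| = sqrt(26) = 5.099, |v| = sqrt(61) = 7.8102
cos(theta) = u.v/(|u||v|) = -19/sqrt(1586) = -0.477092
theta = acos(-0.477092) = 118.5 degrees

118.5 degrees


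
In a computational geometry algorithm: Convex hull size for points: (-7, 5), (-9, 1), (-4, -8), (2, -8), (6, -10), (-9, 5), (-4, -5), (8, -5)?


Convex hull vertices (CCW): (-9, 1), (-4, -8), (6, -10), (8, -5), (-7, 5), (-9, 5)
Count = 6

6


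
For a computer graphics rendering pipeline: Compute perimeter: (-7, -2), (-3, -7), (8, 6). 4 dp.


Sides: (-7, -2)->(-3, -7): sqrt(41) = 6.403124, (-3, -7)->(8, 6): sqrt(290) = 17.029386, (8, 6)->(-7, -2): sqrt(289) = 17
Sum = 40.43251
Perimeter = 40.4325

40.4325


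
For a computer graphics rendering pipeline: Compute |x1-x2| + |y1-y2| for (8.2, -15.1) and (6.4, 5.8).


|8.2-6.4| + |(-15.1)-5.8| = 1.8 + 20.9 = 22.7

22.7


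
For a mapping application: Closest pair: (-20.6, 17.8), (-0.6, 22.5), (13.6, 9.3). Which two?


d(P0,P1) = 20.5448, d(P0,P2) = 35.2405, d(P1,P2) = 19.3876
Closest: P1 and P2

Closest pair: (-0.6, 22.5) and (13.6, 9.3), distance = 19.3876


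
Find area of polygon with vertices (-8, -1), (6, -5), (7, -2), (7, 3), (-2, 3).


Shoelace sum: ((-8)*(-5) - 6*(-1)) + (6*(-2) - 7*(-5)) + (7*3 - 7*(-2)) + (7*3 - (-2)*3) + ((-2)*(-1) - (-8)*3)
= 157
Area = |157|/2 = 78.5

78.5


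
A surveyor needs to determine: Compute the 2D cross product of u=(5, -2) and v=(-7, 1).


u x v = u_x*v_y - u_y*v_x = 5*1 - (-2)*(-7)
= 5 - 14 = -9

-9


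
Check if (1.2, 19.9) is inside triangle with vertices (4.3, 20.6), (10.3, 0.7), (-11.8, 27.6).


Cross products: AB x AP = -65.89, BC x BP = -179.53, CA x CP = -32.97
All same sign? yes

Yes, inside


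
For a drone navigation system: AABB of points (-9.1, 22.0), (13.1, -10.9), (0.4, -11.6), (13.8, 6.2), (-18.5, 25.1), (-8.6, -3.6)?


x range: [-18.5, 13.8]
y range: [-11.6, 25.1]
Bounding box: (-18.5,-11.6) to (13.8,25.1)

(-18.5,-11.6) to (13.8,25.1)


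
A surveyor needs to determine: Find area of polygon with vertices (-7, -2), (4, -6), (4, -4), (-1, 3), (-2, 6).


Shoelace sum: ((-7)*(-6) - 4*(-2)) + (4*(-4) - 4*(-6)) + (4*3 - (-1)*(-4)) + ((-1)*6 - (-2)*3) + ((-2)*(-2) - (-7)*6)
= 112
Area = |112|/2 = 56

56


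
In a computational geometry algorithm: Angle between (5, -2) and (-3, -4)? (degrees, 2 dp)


u.v = -7, |u| = sqrt(29) = 5.3852, |v| = sqrt(25) = 5
cos(theta) = u.v/(|u||v|) = -7/sqrt(725) = -0.259973
theta = acos(-0.259973) = 105.07 degrees

105.07 degrees


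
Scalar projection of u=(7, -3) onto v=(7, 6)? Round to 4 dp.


u.v = 31, |v| = sqrt(85) = 9.2195
Scalar projection = u.v / |v| = 31 / sqrt(85) = 3.3624

3.3624


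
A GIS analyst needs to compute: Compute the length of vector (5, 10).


|u| = sqrt(5^2 + 10^2) = sqrt(125) = 11.1803

11.1803


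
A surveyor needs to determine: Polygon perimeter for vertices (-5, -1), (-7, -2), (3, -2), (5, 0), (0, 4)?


Sides: (-5, -1)->(-7, -2): sqrt(5) = 2.236068, (-7, -2)->(3, -2): sqrt(100) = 10, (3, -2)->(5, 0): sqrt(8) = 2.828427, (5, 0)->(0, 4): sqrt(41) = 6.403124, (0, 4)->(-5, -1): sqrt(50) = 7.071068
Sum = 28.538687
Perimeter = 28.5387

28.5387


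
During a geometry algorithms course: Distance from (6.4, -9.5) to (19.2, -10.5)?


dx=12.8, dy=-1
d^2 = 12.8^2 + (-1)^2 = 164.84
d = sqrt(164.84) = 12.839

12.839


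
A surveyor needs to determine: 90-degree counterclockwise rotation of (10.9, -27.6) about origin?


90° CCW: (x,y) -> (-y, x)
(10.9,-27.6) -> (27.6, 10.9)

(27.6, 10.9)


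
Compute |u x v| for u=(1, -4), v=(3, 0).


|u x v| = |1*0 - (-4)*3|
= |0 - (-12)| = 12

12


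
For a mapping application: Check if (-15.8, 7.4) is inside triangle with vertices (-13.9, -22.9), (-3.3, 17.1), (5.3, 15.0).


Cross products: AB x AP = 397.18, BC x BP = -109.67, CA x CP = -653.77
All same sign? no

No, outside


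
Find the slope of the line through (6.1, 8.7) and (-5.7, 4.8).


slope = (y2-y1)/(x2-x1) = (4.8-8.7)/((-5.7)-6.1) = (-3.9)/(-11.8) = 0.3305

0.3305


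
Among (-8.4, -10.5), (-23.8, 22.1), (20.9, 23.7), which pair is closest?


d(P0,P1) = 36.0544, d(P0,P2) = 45.0348, d(P1,P2) = 44.7286
Closest: P0 and P1

Closest pair: (-8.4, -10.5) and (-23.8, 22.1), distance = 36.0544


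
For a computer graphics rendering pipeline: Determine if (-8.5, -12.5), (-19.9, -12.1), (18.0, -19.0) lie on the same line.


Cross product: ((-19.9)-(-8.5))*((-19)-(-12.5)) - ((-12.1)-(-12.5))*(18-(-8.5))
= 63.5

No, not collinear


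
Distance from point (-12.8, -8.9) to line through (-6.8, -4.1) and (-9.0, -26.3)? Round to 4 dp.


|cross product| = 122.64
|line direction| = sqrt(497.68) = 22.3087
Distance = 122.64/sqrt(497.68) = 5.4974

5.4974


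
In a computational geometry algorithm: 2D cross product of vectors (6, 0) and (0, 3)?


u x v = u_x*v_y - u_y*v_x = 6*3 - 0*0
= 18 - 0 = 18

18


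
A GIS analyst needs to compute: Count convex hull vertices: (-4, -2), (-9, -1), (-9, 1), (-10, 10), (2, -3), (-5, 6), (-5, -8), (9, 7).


Convex hull vertices (CCW): (-10, 10), (-9, -1), (-5, -8), (2, -3), (9, 7)
Count = 5

5


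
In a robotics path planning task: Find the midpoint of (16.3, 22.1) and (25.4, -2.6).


M = ((16.3+25.4)/2, (22.1+(-2.6))/2)
= (20.85, 9.75)

(20.85, 9.75)


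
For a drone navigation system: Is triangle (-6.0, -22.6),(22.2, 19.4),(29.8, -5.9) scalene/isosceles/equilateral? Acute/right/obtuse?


Side lengths squared: AB^2=2559.24, BC^2=697.85, CA^2=1560.53
Sorted: [697.85, 1560.53, 2559.24]
By sides: Scalene, By angles: Obtuse

Scalene, Obtuse


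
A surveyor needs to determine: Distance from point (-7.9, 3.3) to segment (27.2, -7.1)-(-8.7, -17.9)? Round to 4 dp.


Project P onto AB: t = 0.8167 (clamped to [0,1])
Closest point on segment: (-2.118, -15.9199)
Distance: 20.0708

20.0708


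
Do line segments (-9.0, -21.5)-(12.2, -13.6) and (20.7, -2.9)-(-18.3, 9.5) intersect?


Cross products: d1=1093.68, d2=522.7, d3=159.69, d4=730.67
d1*d2 < 0 and d3*d4 < 0? no

No, they don't intersect


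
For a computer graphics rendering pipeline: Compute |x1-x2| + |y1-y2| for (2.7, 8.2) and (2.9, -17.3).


|2.7-2.9| + |8.2-(-17.3)| = 0.2 + 25.5 = 25.7

25.7


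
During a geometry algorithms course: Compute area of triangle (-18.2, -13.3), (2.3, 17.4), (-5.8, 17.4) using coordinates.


Area = |x_A(y_B-y_C) + x_B(y_C-y_A) + x_C(y_A-y_B)|/2
= |0 + 70.61 + 178.06|/2
= 248.67/2 = 124.335

124.335


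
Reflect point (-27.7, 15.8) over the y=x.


Reflection over y=x: (x,y) -> (y,x)
(-27.7, 15.8) -> (15.8, -27.7)

(15.8, -27.7)


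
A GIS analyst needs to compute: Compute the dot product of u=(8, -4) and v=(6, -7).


u . v = u_x*v_x + u_y*v_y = 8*6 + (-4)*(-7)
= 48 + 28 = 76

76


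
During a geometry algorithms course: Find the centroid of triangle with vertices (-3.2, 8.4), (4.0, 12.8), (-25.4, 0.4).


Centroid = ((x_A+x_B+x_C)/3, (y_A+y_B+y_C)/3)
= (((-3.2)+4+(-25.4))/3, (8.4+12.8+0.4)/3)
= (-8.2, 7.2)

(-8.2, 7.2)


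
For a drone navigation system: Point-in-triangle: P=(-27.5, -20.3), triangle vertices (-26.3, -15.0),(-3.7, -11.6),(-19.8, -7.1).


Cross products: AB x AP = -115.7, BC x BP = 247.17, CA x CP = 24.97
All same sign? no

No, outside


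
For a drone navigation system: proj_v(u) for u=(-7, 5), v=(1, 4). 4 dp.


u.v = 13, |v| = sqrt(17) = 4.1231
Scalar projection = u.v / |v| = 13 / sqrt(17) = 3.153

3.153


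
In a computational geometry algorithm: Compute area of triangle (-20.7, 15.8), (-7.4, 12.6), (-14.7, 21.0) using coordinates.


Area = |x_A(y_B-y_C) + x_B(y_C-y_A) + x_C(y_A-y_B)|/2
= |173.88 + (-38.48) + (-47.04)|/2
= 88.36/2 = 44.18

44.18


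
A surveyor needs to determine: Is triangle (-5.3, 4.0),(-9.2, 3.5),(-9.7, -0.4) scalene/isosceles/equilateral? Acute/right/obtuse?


Side lengths squared: AB^2=15.46, BC^2=15.46, CA^2=38.72
Sorted: [15.46, 15.46, 38.72]
By sides: Isosceles, By angles: Obtuse

Isosceles, Obtuse


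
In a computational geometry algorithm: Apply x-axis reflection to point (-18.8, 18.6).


Reflection over x-axis: (x,y) -> (x,-y)
(-18.8, 18.6) -> (-18.8, -18.6)

(-18.8, -18.6)


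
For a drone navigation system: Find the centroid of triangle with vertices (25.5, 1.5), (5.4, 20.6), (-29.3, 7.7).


Centroid = ((x_A+x_B+x_C)/3, (y_A+y_B+y_C)/3)
= ((25.5+5.4+(-29.3))/3, (1.5+20.6+7.7)/3)
= (0.5333, 9.9333)

(0.5333, 9.9333)


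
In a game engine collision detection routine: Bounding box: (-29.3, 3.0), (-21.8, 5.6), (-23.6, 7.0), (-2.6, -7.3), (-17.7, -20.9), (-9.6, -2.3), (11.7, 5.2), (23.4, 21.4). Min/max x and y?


x range: [-29.3, 23.4]
y range: [-20.9, 21.4]
Bounding box: (-29.3,-20.9) to (23.4,21.4)

(-29.3,-20.9) to (23.4,21.4)


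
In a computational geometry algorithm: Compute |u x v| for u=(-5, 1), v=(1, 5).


|u x v| = |(-5)*5 - 1*1|
= |(-25) - 1| = 26

26


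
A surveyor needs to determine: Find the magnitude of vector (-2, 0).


|u| = sqrt((-2)^2 + 0^2) = sqrt(4) = 2

2


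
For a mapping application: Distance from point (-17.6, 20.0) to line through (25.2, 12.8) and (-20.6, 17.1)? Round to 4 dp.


|cross product| = 145.72
|line direction| = sqrt(2116.13) = 46.0014
Distance = 145.72/sqrt(2116.13) = 3.1677

3.1677


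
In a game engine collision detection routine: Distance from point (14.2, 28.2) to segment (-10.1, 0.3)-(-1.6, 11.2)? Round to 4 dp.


Project P onto AB: t = 1 (clamped to [0,1])
Closest point on segment: (-1.6, 11.2)
Distance: 23.2086

23.2086


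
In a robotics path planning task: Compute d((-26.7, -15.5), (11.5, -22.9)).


dx=38.2, dy=-7.4
d^2 = 38.2^2 + (-7.4)^2 = 1514
d = sqrt(1514) = 38.9102

38.9102


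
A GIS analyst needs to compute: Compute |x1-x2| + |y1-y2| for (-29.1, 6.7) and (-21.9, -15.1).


|(-29.1)-(-21.9)| + |6.7-(-15.1)| = 7.2 + 21.8 = 29

29


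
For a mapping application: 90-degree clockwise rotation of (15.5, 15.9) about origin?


90° CW: (x,y) -> (y, -x)
(15.5,15.9) -> (15.9, -15.5)

(15.9, -15.5)


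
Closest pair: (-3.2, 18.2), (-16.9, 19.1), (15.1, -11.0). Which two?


d(P0,P1) = 13.7295, d(P0,P2) = 34.4606, d(P1,P2) = 43.9319
Closest: P0 and P1

Closest pair: (-3.2, 18.2) and (-16.9, 19.1), distance = 13.7295


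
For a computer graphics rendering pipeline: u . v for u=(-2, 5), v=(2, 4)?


u . v = u_x*v_x + u_y*v_y = (-2)*2 + 5*4
= (-4) + 20 = 16

16


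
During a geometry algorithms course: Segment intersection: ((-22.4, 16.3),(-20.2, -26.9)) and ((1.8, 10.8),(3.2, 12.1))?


Cross products: d1=39.16, d2=-24.18, d3=1033.34, d4=1096.68
d1*d2 < 0 and d3*d4 < 0? no

No, they don't intersect


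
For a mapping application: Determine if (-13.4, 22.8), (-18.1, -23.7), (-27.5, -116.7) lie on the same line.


Cross product: ((-18.1)-(-13.4))*((-116.7)-22.8) - ((-23.7)-22.8)*((-27.5)-(-13.4))
= 0

Yes, collinear


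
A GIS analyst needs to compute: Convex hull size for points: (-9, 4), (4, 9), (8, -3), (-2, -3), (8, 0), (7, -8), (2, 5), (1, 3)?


Convex hull vertices (CCW): (-9, 4), (-2, -3), (7, -8), (8, -3), (8, 0), (4, 9)
Count = 6

6


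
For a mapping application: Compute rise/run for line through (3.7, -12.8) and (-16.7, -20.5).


slope = (y2-y1)/(x2-x1) = ((-20.5)-(-12.8))/((-16.7)-3.7) = (-7.7)/(-20.4) = 0.3775

0.3775


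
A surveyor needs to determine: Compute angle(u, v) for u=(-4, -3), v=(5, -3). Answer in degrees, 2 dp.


u.v = -11, |u| = sqrt(25) = 5, |v| = sqrt(34) = 5.831
cos(theta) = u.v/(|u||v|) = -11/sqrt(850) = -0.377297
theta = acos(-0.377297) = 112.17 degrees

112.17 degrees


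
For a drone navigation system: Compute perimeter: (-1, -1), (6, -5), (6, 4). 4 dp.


Sides: (-1, -1)->(6, -5): sqrt(65) = 8.062258, (6, -5)->(6, 4): sqrt(81) = 9, (6, 4)->(-1, -1): sqrt(74) = 8.602325
Sum = 25.664583
Perimeter = 25.6646

25.6646


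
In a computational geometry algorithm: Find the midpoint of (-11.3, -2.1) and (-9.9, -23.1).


M = (((-11.3)+(-9.9))/2, ((-2.1)+(-23.1))/2)
= (-10.6, -12.6)

(-10.6, -12.6)


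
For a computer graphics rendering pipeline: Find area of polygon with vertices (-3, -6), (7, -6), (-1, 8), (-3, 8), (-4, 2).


Shoelace sum: ((-3)*(-6) - 7*(-6)) + (7*8 - (-1)*(-6)) + ((-1)*8 - (-3)*8) + ((-3)*2 - (-4)*8) + ((-4)*(-6) - (-3)*2)
= 182
Area = |182|/2 = 91

91


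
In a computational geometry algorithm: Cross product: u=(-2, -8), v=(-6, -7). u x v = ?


u x v = u_x*v_y - u_y*v_x = (-2)*(-7) - (-8)*(-6)
= 14 - 48 = -34

-34


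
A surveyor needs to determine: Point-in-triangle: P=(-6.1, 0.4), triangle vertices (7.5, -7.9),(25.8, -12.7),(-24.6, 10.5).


Cross products: AB x AP = 86.61, BC x BP = 79.84, CA x CP = 16.19
All same sign? yes

Yes, inside


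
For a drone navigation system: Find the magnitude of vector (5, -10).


|u| = sqrt(5^2 + (-10)^2) = sqrt(125) = 11.1803

11.1803


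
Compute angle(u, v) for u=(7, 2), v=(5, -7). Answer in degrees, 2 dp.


u.v = 21, |u| = sqrt(53) = 7.2801, |v| = sqrt(74) = 8.6023
cos(theta) = u.v/(|u||v|) = 21/sqrt(3922) = 0.335325
theta = acos(0.335325) = 70.41 degrees

70.41 degrees


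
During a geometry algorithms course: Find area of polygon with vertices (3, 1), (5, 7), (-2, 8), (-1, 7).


Shoelace sum: (3*7 - 5*1) + (5*8 - (-2)*7) + ((-2)*7 - (-1)*8) + ((-1)*1 - 3*7)
= 42
Area = |42|/2 = 21

21


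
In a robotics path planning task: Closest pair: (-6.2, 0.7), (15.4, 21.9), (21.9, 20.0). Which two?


d(P0,P1) = 30.2655, d(P0,P2) = 34.0896, d(P1,P2) = 6.772
Closest: P1 and P2

Closest pair: (15.4, 21.9) and (21.9, 20.0), distance = 6.772


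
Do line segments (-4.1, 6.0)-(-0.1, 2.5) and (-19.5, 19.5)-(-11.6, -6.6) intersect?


Cross products: d1=295.29, d2=372.04, d3=0.1, d4=-76.65
d1*d2 < 0 and d3*d4 < 0? no

No, they don't intersect


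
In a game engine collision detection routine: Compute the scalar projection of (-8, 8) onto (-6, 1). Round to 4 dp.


u.v = 56, |v| = sqrt(37) = 6.0828
Scalar projection = u.v / |v| = 56 / sqrt(37) = 9.2063

9.2063


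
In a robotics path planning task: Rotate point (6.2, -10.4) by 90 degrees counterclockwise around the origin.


90° CCW: (x,y) -> (-y, x)
(6.2,-10.4) -> (10.4, 6.2)

(10.4, 6.2)


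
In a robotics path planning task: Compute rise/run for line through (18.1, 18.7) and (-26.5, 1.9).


slope = (y2-y1)/(x2-x1) = (1.9-18.7)/((-26.5)-18.1) = (-16.8)/(-44.6) = 0.3767

0.3767


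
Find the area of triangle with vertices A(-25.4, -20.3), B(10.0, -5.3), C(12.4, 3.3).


Area = |x_A(y_B-y_C) + x_B(y_C-y_A) + x_C(y_A-y_B)|/2
= |218.44 + 236 + (-186)|/2
= 268.44/2 = 134.22

134.22


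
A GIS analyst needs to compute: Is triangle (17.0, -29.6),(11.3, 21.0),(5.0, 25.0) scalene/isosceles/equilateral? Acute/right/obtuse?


Side lengths squared: AB^2=2592.85, BC^2=55.69, CA^2=3125.16
Sorted: [55.69, 2592.85, 3125.16]
By sides: Scalene, By angles: Obtuse

Scalene, Obtuse


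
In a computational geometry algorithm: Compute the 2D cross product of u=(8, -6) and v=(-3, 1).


u x v = u_x*v_y - u_y*v_x = 8*1 - (-6)*(-3)
= 8 - 18 = -10

-10


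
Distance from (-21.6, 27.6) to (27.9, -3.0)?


dx=49.5, dy=-30.6
d^2 = 49.5^2 + (-30.6)^2 = 3386.61
d = sqrt(3386.61) = 58.1946

58.1946


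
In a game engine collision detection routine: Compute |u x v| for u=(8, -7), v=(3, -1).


|u x v| = |8*(-1) - (-7)*3|
= |(-8) - (-21)| = 13

13


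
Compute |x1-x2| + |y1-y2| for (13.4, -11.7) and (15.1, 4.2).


|13.4-15.1| + |(-11.7)-4.2| = 1.7 + 15.9 = 17.6

17.6


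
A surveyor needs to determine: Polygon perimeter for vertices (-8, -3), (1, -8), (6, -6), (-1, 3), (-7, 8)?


Sides: (-8, -3)->(1, -8): sqrt(106) = 10.29563, (1, -8)->(6, -6): sqrt(29) = 5.385165, (6, -6)->(-1, 3): sqrt(130) = 11.401754, (-1, 3)->(-7, 8): sqrt(61) = 7.81025, (-7, 8)->(-8, -3): sqrt(122) = 11.045361
Sum = 45.93816
Perimeter = 45.9382

45.9382


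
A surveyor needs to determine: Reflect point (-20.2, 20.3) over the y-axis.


Reflection over y-axis: (x,y) -> (-x,y)
(-20.2, 20.3) -> (20.2, 20.3)

(20.2, 20.3)


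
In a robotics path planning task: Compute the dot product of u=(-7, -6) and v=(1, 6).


u . v = u_x*v_x + u_y*v_y = (-7)*1 + (-6)*6
= (-7) + (-36) = -43

-43


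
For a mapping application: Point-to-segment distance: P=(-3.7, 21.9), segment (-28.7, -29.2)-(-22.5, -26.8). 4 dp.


Project P onto AB: t = 1 (clamped to [0,1])
Closest point on segment: (-22.5, -26.8)
Distance: 52.2028

52.2028


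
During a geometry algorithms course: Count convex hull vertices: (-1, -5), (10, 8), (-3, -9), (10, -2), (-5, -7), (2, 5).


Convex hull vertices (CCW): (-5, -7), (-3, -9), (10, -2), (10, 8), (2, 5)
Count = 5

5


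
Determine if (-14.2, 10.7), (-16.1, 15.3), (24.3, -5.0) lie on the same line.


Cross product: ((-16.1)-(-14.2))*((-5)-10.7) - (15.3-10.7)*(24.3-(-14.2))
= -147.27

No, not collinear


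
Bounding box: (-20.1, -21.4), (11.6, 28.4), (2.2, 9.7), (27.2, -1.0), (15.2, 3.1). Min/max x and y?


x range: [-20.1, 27.2]
y range: [-21.4, 28.4]
Bounding box: (-20.1,-21.4) to (27.2,28.4)

(-20.1,-21.4) to (27.2,28.4)


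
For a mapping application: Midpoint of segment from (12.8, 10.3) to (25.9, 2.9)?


M = ((12.8+25.9)/2, (10.3+2.9)/2)
= (19.35, 6.6)

(19.35, 6.6)


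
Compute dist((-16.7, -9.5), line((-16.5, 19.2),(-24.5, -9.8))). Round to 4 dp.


|cross product| = 223.8
|line direction| = sqrt(905) = 30.0832
Distance = 223.8/sqrt(905) = 7.4394

7.4394


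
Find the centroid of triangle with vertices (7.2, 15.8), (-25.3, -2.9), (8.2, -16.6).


Centroid = ((x_A+x_B+x_C)/3, (y_A+y_B+y_C)/3)
= ((7.2+(-25.3)+8.2)/3, (15.8+(-2.9)+(-16.6))/3)
= (-3.3, -1.2333)

(-3.3, -1.2333)


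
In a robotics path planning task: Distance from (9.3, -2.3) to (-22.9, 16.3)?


dx=-32.2, dy=18.6
d^2 = (-32.2)^2 + 18.6^2 = 1382.8
d = sqrt(1382.8) = 37.186

37.186


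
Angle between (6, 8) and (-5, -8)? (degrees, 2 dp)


u.v = -94, |u| = sqrt(100) = 10, |v| = sqrt(89) = 9.434
cos(theta) = u.v/(|u||v|) = -94/sqrt(8900) = -0.996398
theta = acos(-0.996398) = 175.14 degrees

175.14 degrees


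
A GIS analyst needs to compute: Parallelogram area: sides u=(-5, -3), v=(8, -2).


|u x v| = |(-5)*(-2) - (-3)*8|
= |10 - (-24)| = 34

34


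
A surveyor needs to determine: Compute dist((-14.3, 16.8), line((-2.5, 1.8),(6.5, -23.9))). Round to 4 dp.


|cross product| = 168.26
|line direction| = sqrt(741.49) = 27.2303
Distance = 168.26/sqrt(741.49) = 6.1791

6.1791


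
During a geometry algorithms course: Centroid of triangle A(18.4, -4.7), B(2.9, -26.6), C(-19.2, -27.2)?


Centroid = ((x_A+x_B+x_C)/3, (y_A+y_B+y_C)/3)
= ((18.4+2.9+(-19.2))/3, ((-4.7)+(-26.6)+(-27.2))/3)
= (0.7, -19.5)

(0.7, -19.5)


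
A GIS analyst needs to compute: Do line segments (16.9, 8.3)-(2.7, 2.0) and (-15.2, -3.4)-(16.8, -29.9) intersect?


Cross products: d1=1225.05, d2=647.15, d3=-36.09, d4=541.81
d1*d2 < 0 and d3*d4 < 0? no

No, they don't intersect


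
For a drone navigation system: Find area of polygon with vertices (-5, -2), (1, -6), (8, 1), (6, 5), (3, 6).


Shoelace sum: ((-5)*(-6) - 1*(-2)) + (1*1 - 8*(-6)) + (8*5 - 6*1) + (6*6 - 3*5) + (3*(-2) - (-5)*6)
= 160
Area = |160|/2 = 80

80


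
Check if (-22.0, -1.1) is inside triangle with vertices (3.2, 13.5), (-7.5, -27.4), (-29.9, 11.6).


Cross products: AB x AP = -874.46, BC x BP = -23.62, CA x CP = -435.38
All same sign? yes

Yes, inside


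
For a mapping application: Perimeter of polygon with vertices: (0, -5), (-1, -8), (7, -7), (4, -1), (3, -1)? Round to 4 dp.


Sides: (0, -5)->(-1, -8): sqrt(10) = 3.162278, (-1, -8)->(7, -7): sqrt(65) = 8.062258, (7, -7)->(4, -1): sqrt(45) = 6.708204, (4, -1)->(3, -1): sqrt(1) = 1, (3, -1)->(0, -5): sqrt(25) = 5
Sum = 23.93274
Perimeter = 23.9327

23.9327


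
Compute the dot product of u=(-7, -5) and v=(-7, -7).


u . v = u_x*v_x + u_y*v_y = (-7)*(-7) + (-5)*(-7)
= 49 + 35 = 84

84


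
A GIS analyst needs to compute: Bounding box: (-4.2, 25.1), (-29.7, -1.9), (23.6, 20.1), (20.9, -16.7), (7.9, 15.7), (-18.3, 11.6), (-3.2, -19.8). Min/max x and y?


x range: [-29.7, 23.6]
y range: [-19.8, 25.1]
Bounding box: (-29.7,-19.8) to (23.6,25.1)

(-29.7,-19.8) to (23.6,25.1)


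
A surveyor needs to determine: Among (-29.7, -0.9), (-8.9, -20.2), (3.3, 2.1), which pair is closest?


d(P0,P1) = 28.3748, d(P0,P2) = 33.1361, d(P1,P2) = 25.4191
Closest: P1 and P2

Closest pair: (-8.9, -20.2) and (3.3, 2.1), distance = 25.4191


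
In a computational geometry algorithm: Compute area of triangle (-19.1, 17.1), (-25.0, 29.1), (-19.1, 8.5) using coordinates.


Area = |x_A(y_B-y_C) + x_B(y_C-y_A) + x_C(y_A-y_B)|/2
= |(-393.46) + 215 + 229.2|/2
= 50.74/2 = 25.37

25.37


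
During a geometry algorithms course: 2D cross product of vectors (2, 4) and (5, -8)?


u x v = u_x*v_y - u_y*v_x = 2*(-8) - 4*5
= (-16) - 20 = -36

-36


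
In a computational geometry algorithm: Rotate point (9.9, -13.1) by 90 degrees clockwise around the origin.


90° CW: (x,y) -> (y, -x)
(9.9,-13.1) -> (-13.1, -9.9)

(-13.1, -9.9)


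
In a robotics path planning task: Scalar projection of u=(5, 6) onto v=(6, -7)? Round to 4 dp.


u.v = -12, |v| = sqrt(85) = 9.2195
Scalar projection = u.v / |v| = -12 / sqrt(85) = -1.3016

-1.3016


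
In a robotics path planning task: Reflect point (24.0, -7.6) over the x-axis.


Reflection over x-axis: (x,y) -> (x,-y)
(24, -7.6) -> (24, 7.6)

(24, 7.6)


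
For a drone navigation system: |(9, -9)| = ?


|u| = sqrt(9^2 + (-9)^2) = sqrt(162) = 12.7279

12.7279


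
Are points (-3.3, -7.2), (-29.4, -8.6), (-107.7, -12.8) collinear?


Cross product: ((-29.4)-(-3.3))*((-12.8)-(-7.2)) - ((-8.6)-(-7.2))*((-107.7)-(-3.3))
= 0

Yes, collinear


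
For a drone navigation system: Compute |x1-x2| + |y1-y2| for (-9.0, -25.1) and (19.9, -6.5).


|(-9)-19.9| + |(-25.1)-(-6.5)| = 28.9 + 18.6 = 47.5

47.5


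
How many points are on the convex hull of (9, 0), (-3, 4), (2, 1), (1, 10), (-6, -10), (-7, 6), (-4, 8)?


Convex hull vertices (CCW): (-7, 6), (-6, -10), (9, 0), (1, 10), (-4, 8)
Count = 5

5


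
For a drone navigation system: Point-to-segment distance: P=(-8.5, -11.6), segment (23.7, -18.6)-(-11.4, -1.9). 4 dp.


Project P onto AB: t = 0.8254 (clamped to [0,1])
Closest point on segment: (-5.2721, -4.8156)
Distance: 7.5132

7.5132


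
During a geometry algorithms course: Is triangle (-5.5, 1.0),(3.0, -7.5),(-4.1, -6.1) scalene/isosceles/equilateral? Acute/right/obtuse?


Side lengths squared: AB^2=144.5, BC^2=52.37, CA^2=52.37
Sorted: [52.37, 52.37, 144.5]
By sides: Isosceles, By angles: Obtuse

Isosceles, Obtuse


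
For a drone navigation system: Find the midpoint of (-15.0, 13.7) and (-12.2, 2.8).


M = (((-15)+(-12.2))/2, (13.7+2.8)/2)
= (-13.6, 8.25)

(-13.6, 8.25)


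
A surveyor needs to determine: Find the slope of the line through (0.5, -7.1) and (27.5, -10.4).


slope = (y2-y1)/(x2-x1) = ((-10.4)-(-7.1))/(27.5-0.5) = (-3.3)/27 = -0.1222

-0.1222


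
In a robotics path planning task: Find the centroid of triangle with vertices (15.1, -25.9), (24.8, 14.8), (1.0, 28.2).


Centroid = ((x_A+x_B+x_C)/3, (y_A+y_B+y_C)/3)
= ((15.1+24.8+1)/3, ((-25.9)+14.8+28.2)/3)
= (13.6333, 5.7)

(13.6333, 5.7)


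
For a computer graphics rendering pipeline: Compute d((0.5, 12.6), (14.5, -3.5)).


dx=14, dy=-16.1
d^2 = 14^2 + (-16.1)^2 = 455.21
d = sqrt(455.21) = 21.3357

21.3357


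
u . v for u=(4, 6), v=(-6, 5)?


u . v = u_x*v_x + u_y*v_y = 4*(-6) + 6*5
= (-24) + 30 = 6

6


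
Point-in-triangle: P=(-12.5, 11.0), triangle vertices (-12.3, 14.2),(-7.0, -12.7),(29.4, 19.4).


Cross products: AB x AP = -22.34, BC x BP = 1039.23, CA x CP = 132.4
All same sign? no

No, outside


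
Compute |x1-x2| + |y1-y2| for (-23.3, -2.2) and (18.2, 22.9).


|(-23.3)-18.2| + |(-2.2)-22.9| = 41.5 + 25.1 = 66.6

66.6


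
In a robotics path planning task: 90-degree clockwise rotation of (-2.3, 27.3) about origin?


90° CW: (x,y) -> (y, -x)
(-2.3,27.3) -> (27.3, 2.3)

(27.3, 2.3)


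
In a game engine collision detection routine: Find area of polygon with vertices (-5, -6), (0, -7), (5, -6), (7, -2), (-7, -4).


Shoelace sum: ((-5)*(-7) - 0*(-6)) + (0*(-6) - 5*(-7)) + (5*(-2) - 7*(-6)) + (7*(-4) - (-7)*(-2)) + ((-7)*(-6) - (-5)*(-4))
= 82
Area = |82|/2 = 41

41


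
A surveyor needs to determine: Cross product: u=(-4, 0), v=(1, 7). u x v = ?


u x v = u_x*v_y - u_y*v_x = (-4)*7 - 0*1
= (-28) - 0 = -28

-28


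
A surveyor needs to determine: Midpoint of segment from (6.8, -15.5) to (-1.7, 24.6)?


M = ((6.8+(-1.7))/2, ((-15.5)+24.6)/2)
= (2.55, 4.55)

(2.55, 4.55)


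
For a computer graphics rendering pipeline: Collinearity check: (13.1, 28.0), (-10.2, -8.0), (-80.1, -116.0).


Cross product: ((-10.2)-13.1)*((-116)-28) - ((-8)-28)*((-80.1)-13.1)
= 0

Yes, collinear


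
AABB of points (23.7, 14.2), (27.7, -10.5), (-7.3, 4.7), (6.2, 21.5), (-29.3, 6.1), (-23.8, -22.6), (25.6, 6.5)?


x range: [-29.3, 27.7]
y range: [-22.6, 21.5]
Bounding box: (-29.3,-22.6) to (27.7,21.5)

(-29.3,-22.6) to (27.7,21.5)


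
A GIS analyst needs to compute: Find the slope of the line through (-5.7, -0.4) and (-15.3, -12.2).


slope = (y2-y1)/(x2-x1) = ((-12.2)-(-0.4))/((-15.3)-(-5.7)) = (-11.8)/(-9.6) = 1.2292

1.2292


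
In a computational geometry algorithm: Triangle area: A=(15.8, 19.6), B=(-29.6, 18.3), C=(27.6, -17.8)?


Area = |x_A(y_B-y_C) + x_B(y_C-y_A) + x_C(y_A-y_B)|/2
= |570.38 + 1107.04 + 35.88|/2
= 1713.3/2 = 856.65

856.65


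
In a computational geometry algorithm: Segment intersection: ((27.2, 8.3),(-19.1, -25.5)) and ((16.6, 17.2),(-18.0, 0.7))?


Cross products: d1=482.84, d2=888.37, d3=-770.35, d4=-1175.88
d1*d2 < 0 and d3*d4 < 0? no

No, they don't intersect


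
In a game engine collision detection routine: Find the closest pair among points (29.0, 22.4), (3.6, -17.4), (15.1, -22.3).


d(P0,P1) = 47.2144, d(P0,P2) = 46.8113, d(P1,P2) = 12.5004
Closest: P1 and P2

Closest pair: (3.6, -17.4) and (15.1, -22.3), distance = 12.5004


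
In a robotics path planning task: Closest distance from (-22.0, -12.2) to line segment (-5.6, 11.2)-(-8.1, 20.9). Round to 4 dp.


Project P onto AB: t = 0 (clamped to [0,1])
Closest point on segment: (-5.6, 11.2)
Distance: 28.5748

28.5748


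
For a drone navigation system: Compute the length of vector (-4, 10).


|u| = sqrt((-4)^2 + 10^2) = sqrt(116) = 10.7703

10.7703


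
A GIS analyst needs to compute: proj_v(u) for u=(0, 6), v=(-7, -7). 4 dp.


u.v = -42, |v| = sqrt(98) = 9.8995
Scalar projection = u.v / |v| = -42 / sqrt(98) = -4.2426

-4.2426


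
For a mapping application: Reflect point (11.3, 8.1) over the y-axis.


Reflection over y-axis: (x,y) -> (-x,y)
(11.3, 8.1) -> (-11.3, 8.1)

(-11.3, 8.1)


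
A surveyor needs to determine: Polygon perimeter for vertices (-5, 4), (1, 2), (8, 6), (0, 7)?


Sides: (-5, 4)->(1, 2): sqrt(40) = 6.324555, (1, 2)->(8, 6): sqrt(65) = 8.062258, (8, 6)->(0, 7): sqrt(65) = 8.062258, (0, 7)->(-5, 4): sqrt(34) = 5.830952
Sum = 28.280023
Perimeter = 28.28

28.28


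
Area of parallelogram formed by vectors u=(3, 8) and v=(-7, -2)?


|u x v| = |3*(-2) - 8*(-7)|
= |(-6) - (-56)| = 50

50


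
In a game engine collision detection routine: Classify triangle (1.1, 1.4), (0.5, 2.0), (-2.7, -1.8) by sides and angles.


Side lengths squared: AB^2=0.72, BC^2=24.68, CA^2=24.68
Sorted: [0.72, 24.68, 24.68]
By sides: Isosceles, By angles: Acute

Isosceles, Acute


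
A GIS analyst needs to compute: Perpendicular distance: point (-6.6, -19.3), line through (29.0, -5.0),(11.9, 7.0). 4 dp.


|cross product| = 671.73
|line direction| = sqrt(436.41) = 20.8904
Distance = 671.73/sqrt(436.41) = 32.1549

32.1549


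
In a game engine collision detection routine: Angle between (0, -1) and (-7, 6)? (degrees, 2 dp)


u.v = -6, |u| = sqrt(1) = 1, |v| = sqrt(85) = 9.2195
cos(theta) = u.v/(|u||v|) = -6/sqrt(85) = -0.650791
theta = acos(-0.650791) = 130.6 degrees

130.6 degrees


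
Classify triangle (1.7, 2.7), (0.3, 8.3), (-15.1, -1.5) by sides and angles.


Side lengths squared: AB^2=33.32, BC^2=333.2, CA^2=299.88
Sorted: [33.32, 299.88, 333.2]
By sides: Scalene, By angles: Right

Scalene, Right


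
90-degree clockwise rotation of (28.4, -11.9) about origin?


90° CW: (x,y) -> (y, -x)
(28.4,-11.9) -> (-11.9, -28.4)

(-11.9, -28.4)


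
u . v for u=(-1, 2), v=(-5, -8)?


u . v = u_x*v_x + u_y*v_y = (-1)*(-5) + 2*(-8)
= 5 + (-16) = -11

-11


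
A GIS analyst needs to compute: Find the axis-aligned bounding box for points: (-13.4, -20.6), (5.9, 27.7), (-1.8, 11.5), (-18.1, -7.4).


x range: [-18.1, 5.9]
y range: [-20.6, 27.7]
Bounding box: (-18.1,-20.6) to (5.9,27.7)

(-18.1,-20.6) to (5.9,27.7)


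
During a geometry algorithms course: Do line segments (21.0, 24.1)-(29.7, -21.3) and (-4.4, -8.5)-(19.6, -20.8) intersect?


Cross products: d1=1094.82, d2=112.23, d3=-1436.78, d4=-454.19
d1*d2 < 0 and d3*d4 < 0? no

No, they don't intersect


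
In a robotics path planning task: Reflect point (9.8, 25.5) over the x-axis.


Reflection over x-axis: (x,y) -> (x,-y)
(9.8, 25.5) -> (9.8, -25.5)

(9.8, -25.5)


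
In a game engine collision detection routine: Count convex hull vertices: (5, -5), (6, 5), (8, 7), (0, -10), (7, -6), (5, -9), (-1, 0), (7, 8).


Convex hull vertices (CCW): (-1, 0), (0, -10), (5, -9), (7, -6), (8, 7), (7, 8)
Count = 6

6


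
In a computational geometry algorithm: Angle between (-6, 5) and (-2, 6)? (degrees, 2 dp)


u.v = 42, |u| = sqrt(61) = 7.8102, |v| = sqrt(40) = 6.3246
cos(theta) = u.v/(|u||v|) = 42/sqrt(2440) = 0.850265
theta = acos(0.850265) = 31.76 degrees

31.76 degrees


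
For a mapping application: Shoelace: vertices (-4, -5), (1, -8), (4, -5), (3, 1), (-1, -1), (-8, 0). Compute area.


Shoelace sum: ((-4)*(-8) - 1*(-5)) + (1*(-5) - 4*(-8)) + (4*1 - 3*(-5)) + (3*(-1) - (-1)*1) + ((-1)*0 - (-8)*(-1)) + ((-8)*(-5) - (-4)*0)
= 113
Area = |113|/2 = 56.5

56.5


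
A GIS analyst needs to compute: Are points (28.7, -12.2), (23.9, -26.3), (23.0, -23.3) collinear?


Cross product: (23.9-28.7)*((-23.3)-(-12.2)) - ((-26.3)-(-12.2))*(23-28.7)
= -27.09

No, not collinear


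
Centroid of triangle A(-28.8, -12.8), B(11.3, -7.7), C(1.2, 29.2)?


Centroid = ((x_A+x_B+x_C)/3, (y_A+y_B+y_C)/3)
= (((-28.8)+11.3+1.2)/3, ((-12.8)+(-7.7)+29.2)/3)
= (-5.4333, 2.9)

(-5.4333, 2.9)


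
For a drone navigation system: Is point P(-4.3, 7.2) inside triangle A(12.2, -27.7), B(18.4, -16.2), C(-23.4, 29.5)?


Cross products: AB x AP = 406.13, BC x BP = 59.27, CA x CP = 298.64
All same sign? yes

Yes, inside


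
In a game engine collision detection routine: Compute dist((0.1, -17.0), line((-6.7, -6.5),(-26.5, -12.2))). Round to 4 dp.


|cross product| = 246.66
|line direction| = sqrt(424.53) = 20.6041
Distance = 246.66/sqrt(424.53) = 11.9714

11.9714


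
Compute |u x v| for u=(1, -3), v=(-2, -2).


|u x v| = |1*(-2) - (-3)*(-2)|
= |(-2) - 6| = 8

8


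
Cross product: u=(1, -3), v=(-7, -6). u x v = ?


u x v = u_x*v_y - u_y*v_x = 1*(-6) - (-3)*(-7)
= (-6) - 21 = -27

-27


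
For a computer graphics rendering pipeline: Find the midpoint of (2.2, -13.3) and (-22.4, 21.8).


M = ((2.2+(-22.4))/2, ((-13.3)+21.8)/2)
= (-10.1, 4.25)

(-10.1, 4.25)


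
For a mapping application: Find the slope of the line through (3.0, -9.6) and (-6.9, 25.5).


slope = (y2-y1)/(x2-x1) = (25.5-(-9.6))/((-6.9)-3) = 35.1/(-9.9) = -3.5455

-3.5455


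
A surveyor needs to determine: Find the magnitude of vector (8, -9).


|u| = sqrt(8^2 + (-9)^2) = sqrt(145) = 12.0416

12.0416


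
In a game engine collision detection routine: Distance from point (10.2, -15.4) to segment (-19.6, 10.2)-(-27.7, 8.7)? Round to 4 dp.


Project P onto AB: t = 0 (clamped to [0,1])
Closest point on segment: (-19.6, 10.2)
Distance: 39.2861

39.2861


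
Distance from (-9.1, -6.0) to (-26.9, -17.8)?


dx=-17.8, dy=-11.8
d^2 = (-17.8)^2 + (-11.8)^2 = 456.08
d = sqrt(456.08) = 21.356

21.356


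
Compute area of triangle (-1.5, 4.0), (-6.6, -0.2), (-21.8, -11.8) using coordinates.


Area = |x_A(y_B-y_C) + x_B(y_C-y_A) + x_C(y_A-y_B)|/2
= |(-17.4) + 104.28 + (-91.56)|/2
= 4.68/2 = 2.34

2.34


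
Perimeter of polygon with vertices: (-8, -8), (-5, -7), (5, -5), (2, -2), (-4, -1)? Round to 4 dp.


Sides: (-8, -8)->(-5, -7): sqrt(10) = 3.162278, (-5, -7)->(5, -5): sqrt(104) = 10.198039, (5, -5)->(2, -2): sqrt(18) = 4.242641, (2, -2)->(-4, -1): sqrt(37) = 6.082763, (-4, -1)->(-8, -8): sqrt(65) = 8.062258
Sum = 31.747979
Perimeter = 31.748

31.748


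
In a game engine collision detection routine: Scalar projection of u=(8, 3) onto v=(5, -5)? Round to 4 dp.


u.v = 25, |v| = sqrt(50) = 7.0711
Scalar projection = u.v / |v| = 25 / sqrt(50) = 3.5355

3.5355


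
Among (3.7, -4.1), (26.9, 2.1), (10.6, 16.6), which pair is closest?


d(P0,P1) = 24.0142, d(P0,P2) = 21.8197, d(P1,P2) = 21.816
Closest: P1 and P2

Closest pair: (26.9, 2.1) and (10.6, 16.6), distance = 21.816


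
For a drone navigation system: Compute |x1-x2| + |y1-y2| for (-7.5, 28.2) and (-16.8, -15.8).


|(-7.5)-(-16.8)| + |28.2-(-15.8)| = 9.3 + 44 = 53.3

53.3


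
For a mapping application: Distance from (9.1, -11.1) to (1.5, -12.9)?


dx=-7.6, dy=-1.8
d^2 = (-7.6)^2 + (-1.8)^2 = 61
d = sqrt(61) = 7.8102

7.8102


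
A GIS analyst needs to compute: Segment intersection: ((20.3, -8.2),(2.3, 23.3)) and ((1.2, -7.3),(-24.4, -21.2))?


Cross products: d1=288.53, d2=-768.07, d3=585.45, d4=1642.05
d1*d2 < 0 and d3*d4 < 0? no

No, they don't intersect


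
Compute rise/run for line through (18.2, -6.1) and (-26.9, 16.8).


slope = (y2-y1)/(x2-x1) = (16.8-(-6.1))/((-26.9)-18.2) = 22.9/(-45.1) = -0.5078

-0.5078


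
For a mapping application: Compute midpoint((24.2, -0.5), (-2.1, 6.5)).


M = ((24.2+(-2.1))/2, ((-0.5)+6.5)/2)
= (11.05, 3)

(11.05, 3)


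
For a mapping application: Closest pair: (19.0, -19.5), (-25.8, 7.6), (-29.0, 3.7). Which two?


d(P0,P1) = 52.3589, d(P0,P2) = 53.3127, d(P1,P2) = 5.0448
Closest: P1 and P2

Closest pair: (-25.8, 7.6) and (-29.0, 3.7), distance = 5.0448


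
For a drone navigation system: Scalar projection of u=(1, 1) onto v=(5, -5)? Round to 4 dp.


u.v = 0, |v| = sqrt(50) = 7.0711
Scalar projection = u.v / |v| = 0 / sqrt(50) = 0

0


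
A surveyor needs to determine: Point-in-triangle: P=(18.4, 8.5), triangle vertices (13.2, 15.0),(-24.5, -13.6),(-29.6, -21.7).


Cross products: AB x AP = 393.77, BC x BP = 234.78, CA x CP = -469.04
All same sign? no

No, outside


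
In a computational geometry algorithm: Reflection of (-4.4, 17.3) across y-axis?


Reflection over y-axis: (x,y) -> (-x,y)
(-4.4, 17.3) -> (4.4, 17.3)

(4.4, 17.3)


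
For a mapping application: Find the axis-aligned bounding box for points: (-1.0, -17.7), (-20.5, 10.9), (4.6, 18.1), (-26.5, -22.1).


x range: [-26.5, 4.6]
y range: [-22.1, 18.1]
Bounding box: (-26.5,-22.1) to (4.6,18.1)

(-26.5,-22.1) to (4.6,18.1)


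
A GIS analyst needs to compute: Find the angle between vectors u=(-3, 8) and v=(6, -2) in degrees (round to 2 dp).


u.v = -34, |u| = sqrt(73) = 8.544, |v| = sqrt(40) = 6.3246
cos(theta) = u.v/(|u||v|) = -34/sqrt(2920) = -0.629198
theta = acos(-0.629198) = 128.99 degrees

128.99 degrees


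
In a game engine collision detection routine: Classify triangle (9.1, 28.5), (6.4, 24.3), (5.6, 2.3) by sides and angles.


Side lengths squared: AB^2=24.93, BC^2=484.64, CA^2=698.69
Sorted: [24.93, 484.64, 698.69]
By sides: Scalene, By angles: Obtuse

Scalene, Obtuse
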